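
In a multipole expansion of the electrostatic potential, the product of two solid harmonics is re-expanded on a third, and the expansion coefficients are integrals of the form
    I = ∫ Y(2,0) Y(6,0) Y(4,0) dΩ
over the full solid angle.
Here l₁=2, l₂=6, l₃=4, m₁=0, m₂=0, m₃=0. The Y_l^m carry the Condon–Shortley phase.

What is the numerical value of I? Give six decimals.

m-sum 0 ✓  L=12 even ✓  4≤4≤8 ✓
Π(2lᵢ+1) = 5×13×9 = 585
triangle coeff Δ(2,6,4) = 1/6435
Σ_t [2,2]: t=2:+1/2304 = 1/2304
(3j)²=5/143 [(2 6 4; 0 0 0)], sign=+1
(m-triple is (0,0,0) — same symbol as above.)
⇒ 4πI² = 1125/1573
I = (+1)√(1125/1573/(4π)) = 0.23856513

0.238565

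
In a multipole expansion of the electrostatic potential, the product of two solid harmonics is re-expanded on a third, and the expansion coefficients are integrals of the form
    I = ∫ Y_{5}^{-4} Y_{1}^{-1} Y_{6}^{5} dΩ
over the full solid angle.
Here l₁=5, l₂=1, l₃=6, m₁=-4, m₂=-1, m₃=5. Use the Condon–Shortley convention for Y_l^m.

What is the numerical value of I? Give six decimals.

m-sum 0 ✓  L=12 even ✓  4≤6≤6 ✓
Π(2lᵢ+1) = 11×3×13 = 429
triangle coeff Δ(5,1,6) = 1/858
Σ_t [0,0]: t=0:+1/14400 = 1/14400
(3j)²=6/143 [(5 1 6; 0 0 0)], sign=+1
Σ_t [0,0]: t=0:+1/725760 = 1/725760
(3j)²=5/78 [(5 1 6; -4 -1 5)], sign=-1
⇒ 4πI² = 15/13
I = (-1)√(15/13/(4π)) = -0.30301841

-0.303018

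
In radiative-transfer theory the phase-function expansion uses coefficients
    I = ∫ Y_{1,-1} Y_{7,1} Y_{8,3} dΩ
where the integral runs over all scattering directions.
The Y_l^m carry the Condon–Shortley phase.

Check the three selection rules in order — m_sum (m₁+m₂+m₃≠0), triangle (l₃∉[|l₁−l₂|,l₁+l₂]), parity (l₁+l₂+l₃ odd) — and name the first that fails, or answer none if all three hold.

m₁+m₂+m₃ = -1 + 1 + 3 = 3  ✗
triangle: |1−7|=6 ≤ l₃=8 ≤ 1+7=8
parity: l₁+l₂+l₃ = 16 is even

m_sum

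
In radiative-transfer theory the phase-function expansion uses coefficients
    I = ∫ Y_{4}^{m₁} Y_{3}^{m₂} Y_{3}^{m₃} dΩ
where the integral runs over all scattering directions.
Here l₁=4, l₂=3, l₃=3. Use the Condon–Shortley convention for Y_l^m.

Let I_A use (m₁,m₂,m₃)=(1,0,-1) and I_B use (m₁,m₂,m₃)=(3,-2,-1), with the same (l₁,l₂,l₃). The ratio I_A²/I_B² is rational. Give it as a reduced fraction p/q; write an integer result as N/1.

15/14

l's match ⇒ only the (l;m) 3-j factors differ between A and B.
A: triangle coeff Δ(4,3,3) = 1/34650; Σ_t [1,3]: t=1:−1/48 t=2:+1/24 t=3:−1/288 = 5/288; (3j)²=5/462 [(4 3 3; 1 0 -1)], sign=+1
B: triangle coeff Δ(4,3,3) = 1/34650; Σ_t [0,1]: t=0:+1/144 t=1:−1/288 = 1/288; (3j)²=1/99 [(4 3 3; 3 -2 -1)], sign=+1
I_A²/I_B² = (5/462)/(1/99) = 15/14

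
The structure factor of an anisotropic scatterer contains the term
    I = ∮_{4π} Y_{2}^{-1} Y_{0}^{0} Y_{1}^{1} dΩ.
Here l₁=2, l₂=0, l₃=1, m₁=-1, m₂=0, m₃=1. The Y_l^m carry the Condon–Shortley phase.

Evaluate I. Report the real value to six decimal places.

0.000000

|2−0|≤1≤2+0 violated ⇒ I = 0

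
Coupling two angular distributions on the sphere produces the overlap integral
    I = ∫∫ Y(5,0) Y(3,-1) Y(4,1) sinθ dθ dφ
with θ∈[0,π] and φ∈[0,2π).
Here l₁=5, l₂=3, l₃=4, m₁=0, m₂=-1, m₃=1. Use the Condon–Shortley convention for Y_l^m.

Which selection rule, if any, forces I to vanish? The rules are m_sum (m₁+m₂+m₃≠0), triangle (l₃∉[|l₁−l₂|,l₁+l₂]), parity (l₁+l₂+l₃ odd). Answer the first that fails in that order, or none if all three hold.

none

azimuthal sum: 0 − 1 + 1 = 0  ✓
2 ≤ 4 ≤ 8 (triangle on l)  ✓
L = 5 + 3 + 4 = 12 (even)  ✓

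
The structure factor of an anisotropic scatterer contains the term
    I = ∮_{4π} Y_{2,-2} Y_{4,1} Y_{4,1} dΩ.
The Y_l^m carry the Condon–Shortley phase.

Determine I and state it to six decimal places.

0.200662

Rules hold: Σm=0, L=10 even, 2≤4≤6.
N = 5·9·9 = 405
Δ = 2!·2!·6!/11! = 1/13860
Racah Σ t=0..2: t=0:+1/192 t=1:−1/36 t=2:+1/192 = -5/288
⇒ 3j(2 4 4; 0 0 0)² = 20/693, sgn -1
Racah Σ t=2..2: t=2:+1/144 = 1/144
⇒ 3j(2 4 4; -2 1 1)² = 10/231, sgn -1
4πI² = N·(3j₀)²·(3jₘ)² = 3000/5929
I = +1·√(0.505988/4π) = 0.20066192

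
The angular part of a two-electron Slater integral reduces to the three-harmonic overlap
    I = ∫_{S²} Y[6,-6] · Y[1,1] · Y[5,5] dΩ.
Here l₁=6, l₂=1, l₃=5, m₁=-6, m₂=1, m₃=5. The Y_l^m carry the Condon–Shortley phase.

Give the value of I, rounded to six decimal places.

0.331940

Checks pass: Σm=0; 12 even; l₃=5∈[5,7].
(2·6+1)(2·1+1)(2·5+1) = 429
Δ: 2! 10! 0! / 13! → 1/858
sum: t=1:−1/14400 = -1/14400
3j²(6 1 5; 0 0 0) = Δ·Π!·Σ² = 6/143  (sign +1)
sum: t=2:+1/7257600 = 1/7257600
3j²(6 1 5; -6 1 5) = Δ·Π!·Σ² = 1/13  (sign +1)
combine: 4πI² = 429·6/143·1/13 = 18/13
take √, sign +1: I = 0.33194004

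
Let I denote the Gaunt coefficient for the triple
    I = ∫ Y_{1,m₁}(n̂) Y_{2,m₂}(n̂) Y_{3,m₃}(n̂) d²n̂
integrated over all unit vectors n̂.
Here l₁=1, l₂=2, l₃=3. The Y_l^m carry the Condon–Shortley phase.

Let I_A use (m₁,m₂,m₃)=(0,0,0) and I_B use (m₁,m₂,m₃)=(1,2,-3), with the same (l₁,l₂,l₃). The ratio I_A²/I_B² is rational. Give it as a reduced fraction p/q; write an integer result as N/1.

Same 1,2,3: normalisation and zero-m 3j drop out of the ratio.
A: Δ: 0! 2! 4! / 7! → 1/105; sum: t=0:+1/4 = 1/4; 3j²(1 2 3; 0 0 0) = Δ·Π!·Σ² = 3/35  (sign -1)
B: Δ: 0! 2! 4! / 7! → 1/105; sum: t=0:+1/48 = 1/48; 3j²(1 2 3; 1 2 -3) = Δ·Π!·Σ² = 1/7  (sign +1)
I_A²/I_B² = (3/35)/(1/7) = 3/5

3/5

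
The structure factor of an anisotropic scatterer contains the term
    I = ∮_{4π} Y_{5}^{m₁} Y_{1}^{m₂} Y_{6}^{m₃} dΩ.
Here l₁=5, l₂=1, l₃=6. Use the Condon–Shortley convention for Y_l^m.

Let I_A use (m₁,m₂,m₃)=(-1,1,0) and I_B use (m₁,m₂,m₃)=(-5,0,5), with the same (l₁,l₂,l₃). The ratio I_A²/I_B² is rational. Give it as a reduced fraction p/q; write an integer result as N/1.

15/11

Same 5,1,6: normalisation and zero-m 3j drop out of the ratio.
A: Δ: 0! 10! 2! / 13! → 1/858; sum: t=0:+1/34560 = 1/34560; 3j²(5 1 6; -1 1 0) = Δ·Π!·Σ² = 5/286  (sign +1)
B: Δ: 0! 10! 2! / 13! → 1/858; sum: t=0:+1/3628800 = 1/3628800; 3j²(5 1 6; -5 0 5) = Δ·Π!·Σ² = 1/78  (sign -1)
I_A²/I_B² = (5/286)/(1/78) = 15/11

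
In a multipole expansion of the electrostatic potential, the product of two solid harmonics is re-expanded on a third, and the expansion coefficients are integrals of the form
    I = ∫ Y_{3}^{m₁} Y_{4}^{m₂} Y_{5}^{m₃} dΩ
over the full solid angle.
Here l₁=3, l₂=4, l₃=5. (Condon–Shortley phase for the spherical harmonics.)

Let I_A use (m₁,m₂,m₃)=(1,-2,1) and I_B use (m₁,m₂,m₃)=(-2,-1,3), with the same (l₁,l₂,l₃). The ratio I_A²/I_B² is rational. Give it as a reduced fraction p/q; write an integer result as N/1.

Same 3,4,5: normalisation and zero-m 3j drop out of the ratio.
A: Δ: 2! 4! 6! / 13! → 1/180180; sum: t=0:+1/384 t=1:−1/720 t=2:+1/34560 = 43/34560; 3j²(3 4 5; 1 -2 1) = Δ·Π!·Σ² = 1849/180180  (sign +1)
B: Δ: 2! 4! 6! / 13! → 1/180180; sum: t=1:−1/1152 t=2:+1/1440 = -1/5760; 3j²(3 4 5; -2 -1 3) = Δ·Π!·Σ² = 1/858  (sign -1)
I_A²/I_B² = (1849/180180)/(1/858) = 1849/210

1849/210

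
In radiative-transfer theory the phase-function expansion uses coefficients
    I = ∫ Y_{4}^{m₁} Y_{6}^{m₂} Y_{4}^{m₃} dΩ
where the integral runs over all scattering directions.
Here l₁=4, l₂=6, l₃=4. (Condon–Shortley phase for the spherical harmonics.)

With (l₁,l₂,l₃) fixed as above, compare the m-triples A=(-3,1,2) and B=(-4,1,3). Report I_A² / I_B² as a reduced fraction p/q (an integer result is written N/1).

Same 4,6,4: normalisation and zero-m 3j drop out of the ratio.
A: Δ: 6! 2! 6! / 15! → 1/1261260; sum: t=5:−1/11520 t=6:+1/86400 = -13/172800; 3j²(4 6 4; -3 1 2) = Δ·Π!·Σ² = 13/660  (sign -1)
B: Δ: 6! 2! 6! / 15! → 1/1261260; sum: t=6:+1/172800 = 1/172800; 3j²(4 6 4; -4 1 3) = Δ·Π!·Σ² = 7/2145  (sign -1)
I_A²/I_B² = (13/660)/(7/2145) = 169/28

169/28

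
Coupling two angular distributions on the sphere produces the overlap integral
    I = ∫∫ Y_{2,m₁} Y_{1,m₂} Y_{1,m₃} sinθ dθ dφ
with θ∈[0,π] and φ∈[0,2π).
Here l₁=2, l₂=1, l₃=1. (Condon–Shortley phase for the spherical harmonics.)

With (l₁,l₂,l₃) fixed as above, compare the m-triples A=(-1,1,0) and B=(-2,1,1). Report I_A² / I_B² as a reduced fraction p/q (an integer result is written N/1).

Shared (l₁,l₂,l₃)=(2,1,1): N and (l;000)² cancel in I_A²/I_B².
A: Δ = 2!·2!·0!/5! = 1/30; Racah Σ t=2..2: t=2:+1/2 = 1/2; ⇒ 3j(2 1 1; -1 1 0)² = 1/10, sgn -1
B: Δ = 2!·2!·0!/5! = 1/30; Racah Σ t=2..2: t=2:+1/4 = 1/4; ⇒ 3j(2 1 1; -2 1 1)² = 1/5, sgn +1
I_A²/I_B² = (1/10)/(1/5) = 1/2

1/2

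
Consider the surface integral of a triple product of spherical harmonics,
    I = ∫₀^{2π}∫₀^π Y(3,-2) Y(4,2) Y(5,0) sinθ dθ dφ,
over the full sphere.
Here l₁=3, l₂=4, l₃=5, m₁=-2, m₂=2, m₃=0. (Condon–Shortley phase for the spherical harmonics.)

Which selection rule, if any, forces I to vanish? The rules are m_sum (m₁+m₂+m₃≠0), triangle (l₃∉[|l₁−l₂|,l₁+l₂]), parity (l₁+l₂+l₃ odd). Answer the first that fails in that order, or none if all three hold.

azimuthal sum: -2 + 2 + 0 = 0  ✓
1 ≤ 5 ≤ 7 (triangle on l)  ✓
L = 3 + 4 + 5 = 12 (even)  ✓

none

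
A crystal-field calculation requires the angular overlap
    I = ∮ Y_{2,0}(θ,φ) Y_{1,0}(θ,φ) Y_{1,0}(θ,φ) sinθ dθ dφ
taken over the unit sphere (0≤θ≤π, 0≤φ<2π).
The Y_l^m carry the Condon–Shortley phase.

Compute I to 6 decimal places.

0.252313

m-sum 0 ✓  L=4 even ✓  1≤1≤3 ✓
Π(2lᵢ+1) = 5×3×3 = 45
triangle coeff Δ(2,1,1) = 1/30
Σ_t [1,1]: t=1:−1/1 = -1/1
(3j)²=2/15 [(2 1 1; 0 0 0)], sign=+1
(m-triple is (0,0,0) — same symbol as above.)
⇒ 4πI² = 4/5
I = (+1)√(4/5/(4π)) = 0.25231325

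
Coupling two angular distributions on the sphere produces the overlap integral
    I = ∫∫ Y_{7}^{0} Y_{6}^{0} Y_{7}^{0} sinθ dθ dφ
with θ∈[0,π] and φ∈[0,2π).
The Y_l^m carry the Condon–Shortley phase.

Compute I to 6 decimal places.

0.110103

m-sum 0 ✓  L=20 even ✓  1≤7≤13 ✓
Π(2lᵢ+1) = 15×13×15 = 2925
triangle coeff Δ(7,6,7) = 1/2444321880
Σ_t [0,6]: t=0:+1/2612736000 t=1:−1/20736000 t=2:+1/1658880 t=3:−1/746496 t=4:+1/1658880 t=5:−1/20736000 t=6:+1/2612736000 = -1/4354560
(3j)²=1000/138567 [(7 6 7; 0 0 0)], sign=+1
(m-triple is (0,0,0) — same symbol as above.)
⇒ 4πI² = 25000000/164109517
I = (+1)√(25000000/164109517/(4π)) = 0.11010276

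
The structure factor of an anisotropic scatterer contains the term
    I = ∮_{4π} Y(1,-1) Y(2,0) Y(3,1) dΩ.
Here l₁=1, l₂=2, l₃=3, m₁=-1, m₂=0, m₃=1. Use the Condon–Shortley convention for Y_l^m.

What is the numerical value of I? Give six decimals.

-0.202301

m-sum 0 ✓  L=6 even ✓  1≤3≤3 ✓
Π(2lᵢ+1) = 3×5×7 = 105
triangle coeff Δ(1,2,3) = 1/105
Σ_t [0,0]: t=0:+1/4 = 1/4
(3j)²=3/35 [(1 2 3; 0 0 0)], sign=-1
Σ_t [0,0]: t=0:+1/8 = 1/8
(3j)²=2/35 [(1 2 3; -1 0 1)], sign=+1
⇒ 4πI² = 18/35
I = (-1)√(18/35/(4π)) = -0.20230066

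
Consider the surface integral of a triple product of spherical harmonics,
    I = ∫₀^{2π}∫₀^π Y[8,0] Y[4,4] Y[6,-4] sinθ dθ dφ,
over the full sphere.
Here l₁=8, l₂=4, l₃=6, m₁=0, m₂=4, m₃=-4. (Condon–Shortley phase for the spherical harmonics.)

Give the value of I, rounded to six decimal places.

m-sum 0 ✓  L=18 even ✓  4≤6≤12 ✓
Π(2lᵢ+1) = 17×9×13 = 1989
triangle coeff Δ(8,4,6) = 1/23279256
Σ_t [2,4]: t=2:+1/1658880 t=3:−1/518400 t=4:+1/1658880 = -1/1382400
(3j)²=504/46189 [(8 4 6; 0 0 0)], sign=-1
Σ_t [6,6]: t=6:+1/116121600 = 1/116121600
(3j)²=70/46189 [(8 4 6; 0 4 -4)], sign=+1
⇒ 4πI² = 317520/9653501
I = (-1)√(317520/9653501/(4π)) = -0.05116090

-0.051161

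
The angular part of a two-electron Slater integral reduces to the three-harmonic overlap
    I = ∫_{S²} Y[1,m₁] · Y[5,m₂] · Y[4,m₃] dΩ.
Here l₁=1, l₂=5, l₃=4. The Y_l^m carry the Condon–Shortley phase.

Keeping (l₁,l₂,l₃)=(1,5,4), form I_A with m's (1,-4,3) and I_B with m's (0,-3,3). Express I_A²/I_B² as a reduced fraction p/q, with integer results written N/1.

Same 1,5,4: normalisation and zero-m 3j drop out of the ratio.
A: Δ: 2! 0! 8! / 11! → 1/495; sum: t=0:+1/10080 = 1/10080; 3j²(1 5 4; 1 -4 3) = Δ·Π!·Σ² = 4/55  (sign -1)
B: Δ: 2! 0! 8! / 11! → 1/495; sum: t=1:−1/5040 = -1/5040; 3j²(1 5 4; 0 -3 3) = Δ·Π!·Σ² = 16/495  (sign +1)
I_A²/I_B² = (4/55)/(16/495) = 9/4

9/4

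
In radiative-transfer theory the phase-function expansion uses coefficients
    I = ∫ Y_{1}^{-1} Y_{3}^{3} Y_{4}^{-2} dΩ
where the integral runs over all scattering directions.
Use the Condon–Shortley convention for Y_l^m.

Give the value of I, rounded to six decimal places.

m-sum 0 ✓  L=8 even ✓  2≤4≤4 ✓
Π(2lᵢ+1) = 3×7×9 = 189
triangle coeff Δ(1,3,4) = 1/252
Σ_t [0,0]: t=0:+1/36 = 1/36
(3j)²=4/63 [(1 3 4; 0 0 0)], sign=+1
Σ_t [0,0]: t=0:+1/1440 = 1/1440
(3j)²=1/252 [(1 3 4; -1 3 -2)], sign=+1
⇒ 4πI² = 1/21
I = (+1)√(1/21/(4π)) = 0.06155813

0.061558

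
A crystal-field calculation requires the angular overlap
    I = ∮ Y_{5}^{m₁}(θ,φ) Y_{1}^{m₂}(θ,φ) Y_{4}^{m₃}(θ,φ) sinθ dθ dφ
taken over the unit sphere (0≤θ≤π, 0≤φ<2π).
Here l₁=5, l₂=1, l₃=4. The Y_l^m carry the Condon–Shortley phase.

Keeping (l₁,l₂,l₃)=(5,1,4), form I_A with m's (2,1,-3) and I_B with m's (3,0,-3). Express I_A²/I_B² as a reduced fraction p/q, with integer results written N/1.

3/16

Same 5,1,4: normalisation and zero-m 3j drop out of the ratio.
A: Δ: 2! 8! 0! / 11! → 1/495; sum: t=2:+1/10080 = 1/10080; 3j²(5 1 4; 2 1 -3) = Δ·Π!·Σ² = 1/165  (sign -1)
B: Δ: 2! 8! 0! / 11! → 1/495; sum: t=1:−1/5040 = -1/5040; 3j²(5 1 4; 3 0 -3) = Δ·Π!·Σ² = 16/495  (sign +1)
I_A²/I_B² = (1/165)/(16/495) = 3/16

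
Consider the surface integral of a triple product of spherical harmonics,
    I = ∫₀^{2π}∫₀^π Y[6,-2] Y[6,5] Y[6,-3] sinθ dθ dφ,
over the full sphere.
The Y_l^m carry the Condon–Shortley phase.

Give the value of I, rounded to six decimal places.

-0.050240

m-sum 0 ✓  L=18 even ✓  0≤6≤12 ✓
Π(2lᵢ+1) = 13×13×13 = 2197
triangle coeff Δ(6,6,6) = 1/325909584
Σ_t [0,6]: t=0:+1/373248000 t=1:−1/1728000 t=2:+1/110592 t=3:−1/46656 t=4:+1/110592 t=5:−1/1728000 t=6:+1/373248000 = -7/1555200
(3j)²=400/46189 [(6 6 6; 0 0 0)], sign=-1
Σ_t [5,6]: t=5:−1/3110400 t=6:+1/4147200 = -1/12441600
(3j)²=7/4199 [(6 6 6; -2 5 -3)], sign=+1
⇒ 4πI² = 36400/1147619
I = (-1)√(36400/1147619/(4π)) = -0.05023968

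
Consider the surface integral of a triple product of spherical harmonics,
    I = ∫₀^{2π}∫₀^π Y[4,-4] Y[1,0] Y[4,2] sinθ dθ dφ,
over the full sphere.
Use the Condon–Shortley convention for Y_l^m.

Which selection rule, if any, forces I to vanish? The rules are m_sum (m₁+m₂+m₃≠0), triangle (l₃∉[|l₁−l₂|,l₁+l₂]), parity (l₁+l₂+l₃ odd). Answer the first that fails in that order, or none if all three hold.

m_sum

azimuthal sum: -4 + 0 + 2 = -2  ✗
3 ≤ 4 ≤ 5 (triangle on l)
L = 4 + 1 + 4 = 9 (odd)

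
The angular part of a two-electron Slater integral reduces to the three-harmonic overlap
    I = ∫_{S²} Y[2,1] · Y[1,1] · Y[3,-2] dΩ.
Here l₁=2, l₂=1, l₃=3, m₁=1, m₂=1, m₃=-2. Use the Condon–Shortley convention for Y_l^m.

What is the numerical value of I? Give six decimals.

Rules hold: Σm=0, L=6 even, 1≤3≤3.
N = 5·3·7 = 105
Δ = 0!·4!·2!/7! = 1/105
Racah Σ t=0..0: t=0:+1/4 = 1/4
⇒ 3j(2 1 3; 0 0 0)² = 3/35, sgn -1
Racah Σ t=0..0: t=0:+1/12 = 1/12
⇒ 3j(2 1 3; 1 1 -2)² = 2/21, sgn -1
4πI² = N·(3j₀)²·(3jₘ)² = 6/7
I = +1·√(0.857143/4π) = 0.26116903

0.261169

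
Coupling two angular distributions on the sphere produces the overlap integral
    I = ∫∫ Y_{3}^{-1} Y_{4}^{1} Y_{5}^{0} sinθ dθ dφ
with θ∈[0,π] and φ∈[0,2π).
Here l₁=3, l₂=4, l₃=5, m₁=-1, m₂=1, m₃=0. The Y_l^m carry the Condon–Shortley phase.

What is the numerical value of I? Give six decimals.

Rules hold: Σm=0, L=12 even, 1≤5≤7.
N = 7·9·11 = 693
Δ = 2!·4!·6!/13! = 1/180180
Racah Σ t=0..2: t=0:+1/576 t=1:−1/144 t=2:+1/576 = -1/288
⇒ 3j(3 4 5; 0 0 0)² = 20/1001, sgn +1
Racah Σ t=0..2: t=0:+1/5760 t=1:−1/288 t=2:+1/288 = 1/5760
⇒ 3j(3 4 5; -1 1 0)² = 1/12012, sgn -1
4πI² = N·(3j₀)²·(3jₘ)² = 15/13013
I = -1·√(0.00115269/4π) = -0.00957750

-0.009577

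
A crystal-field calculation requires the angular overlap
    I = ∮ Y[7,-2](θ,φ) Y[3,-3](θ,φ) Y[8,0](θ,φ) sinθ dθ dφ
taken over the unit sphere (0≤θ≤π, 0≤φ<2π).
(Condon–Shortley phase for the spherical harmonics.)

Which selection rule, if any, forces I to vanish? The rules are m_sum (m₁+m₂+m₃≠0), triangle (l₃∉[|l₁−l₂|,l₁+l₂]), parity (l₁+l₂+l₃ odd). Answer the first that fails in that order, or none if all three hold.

m_sum

Σmᵢ = -5  ✗
l₃∈[|l₁−l₂|,l₁+l₂]=[4,10], have l₃=8
Σlᵢ = 18 ⇒ even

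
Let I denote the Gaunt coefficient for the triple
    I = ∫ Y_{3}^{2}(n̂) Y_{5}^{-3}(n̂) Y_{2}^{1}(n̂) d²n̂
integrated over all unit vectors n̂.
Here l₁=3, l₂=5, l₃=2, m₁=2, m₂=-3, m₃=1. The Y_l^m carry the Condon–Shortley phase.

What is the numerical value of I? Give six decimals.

Rules hold: Σm=0, L=10 even, 2≤2≤8.
N = 7·11·5 = 385
Δ = 6!·0!·4!/11! = 1/2310
Racah Σ t=3..3: t=3:−1/144 = -1/144
⇒ 3j(3 5 2; 0 0 0)² = 10/231, sgn -1
Racah Σ t=1..1: t=1:−1/720 = -1/720
⇒ 3j(3 5 2; 2 -3 1)² = 8/165, sgn +1
4πI² = N·(3j₀)²·(3jₘ)² = 80/99
I = -1·√(0.808081/4π) = -0.25358436

-0.253584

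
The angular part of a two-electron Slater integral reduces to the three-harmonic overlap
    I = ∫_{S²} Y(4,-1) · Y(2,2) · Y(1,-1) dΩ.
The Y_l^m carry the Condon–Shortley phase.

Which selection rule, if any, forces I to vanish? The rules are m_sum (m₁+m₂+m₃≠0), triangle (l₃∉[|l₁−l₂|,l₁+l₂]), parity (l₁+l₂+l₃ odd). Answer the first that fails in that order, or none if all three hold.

triangle

Σmᵢ = 0  ✓
l₃∈[|l₁−l₂|,l₁+l₂]=[2,6], have l₃=1  ✗
Σlᵢ = 7 ⇒ odd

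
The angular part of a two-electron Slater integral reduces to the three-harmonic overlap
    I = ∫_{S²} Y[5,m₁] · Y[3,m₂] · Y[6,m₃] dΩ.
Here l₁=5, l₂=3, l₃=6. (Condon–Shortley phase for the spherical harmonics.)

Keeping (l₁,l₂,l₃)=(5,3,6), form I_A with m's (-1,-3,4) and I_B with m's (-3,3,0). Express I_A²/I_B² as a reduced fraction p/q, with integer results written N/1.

3/1

Same 5,3,6: normalisation and zero-m 3j drop out of the ratio.
A: Δ: 2! 8! 4! / 15! → 1/675675; sum: t=0:+1/69120 = 1/69120; 3j²(5 3 6; -1 -3 4) = Δ·Π!·Σ² = 4/143  (sign +1)
B: Δ: 2! 8! 4! / 15! → 1/675675; sum: t=2:+1/69120 = 1/69120; 3j²(5 3 6; -3 3 0) = Δ·Π!·Σ² = 4/429  (sign +1)
I_A²/I_B² = (4/143)/(4/429) = 3/1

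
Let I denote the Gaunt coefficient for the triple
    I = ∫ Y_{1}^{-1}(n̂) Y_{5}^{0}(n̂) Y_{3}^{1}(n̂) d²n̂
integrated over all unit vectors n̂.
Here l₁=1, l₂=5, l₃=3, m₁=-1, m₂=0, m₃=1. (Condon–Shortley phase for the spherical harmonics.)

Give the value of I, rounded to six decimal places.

0.000000

triangle: need 4≤l₃≤6, have 3; I=0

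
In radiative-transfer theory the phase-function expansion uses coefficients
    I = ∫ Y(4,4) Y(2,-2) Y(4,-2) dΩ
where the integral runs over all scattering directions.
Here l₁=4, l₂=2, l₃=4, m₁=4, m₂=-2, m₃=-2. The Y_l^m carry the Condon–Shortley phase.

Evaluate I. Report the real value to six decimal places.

-0.106180

Checks pass: Σm=0; 10 even; l₃=4∈[2,6].
(2·4+1)(2·2+1)(2·4+1) = 405
Δ: 2! 6! 2! / 11! → 1/13860
sum: t=0:+1/192 t=1:−1/36 t=2:+1/192 = -5/288
3j²(4 2 4; 0 0 0) = Δ·Π!·Σ² = 20/693  (sign -1)
sum: t=0:+1/2880 = 1/2880
3j²(4 2 4; 4 -2 -2) = Δ·Π!·Σ² = 2/165  (sign +1)
combine: 4πI² = 405·20/693·2/165 = 120/847
take √, sign -1: I = -0.10618031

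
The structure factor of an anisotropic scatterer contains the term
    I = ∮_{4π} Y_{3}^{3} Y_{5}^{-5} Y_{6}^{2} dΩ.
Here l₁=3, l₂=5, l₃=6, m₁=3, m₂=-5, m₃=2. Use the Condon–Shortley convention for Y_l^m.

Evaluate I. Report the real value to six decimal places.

m-sum 0 ✓  L=14 even ✓  2≤6≤8 ✓
Π(2lᵢ+1) = 7×11×13 = 1001
triangle coeff Δ(3,5,6) = 1/675675
Σ_t [0,2]: t=0:+1/8640 t=1:−1/2304 t=2:+1/8640 = -7/34560
(3j)²=7/429 [(3 5 6; 0 0 0)], sign=-1
Σ_t [0,0]: t=0:+1/1935360 = 1/1935360
(3j)²=1/1001 [(3 5 6; 3 -5 2)], sign=+1
⇒ 4πI² = 7/429
I = (-1)√(7/429/(4π)) = -0.03603425

-0.036034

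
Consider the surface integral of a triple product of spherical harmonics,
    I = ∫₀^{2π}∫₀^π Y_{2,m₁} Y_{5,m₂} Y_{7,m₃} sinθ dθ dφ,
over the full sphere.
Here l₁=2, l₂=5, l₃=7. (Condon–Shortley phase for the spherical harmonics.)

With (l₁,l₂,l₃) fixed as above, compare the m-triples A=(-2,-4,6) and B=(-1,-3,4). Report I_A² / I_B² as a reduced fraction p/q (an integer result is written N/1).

l's match ⇒ only the (l;m) 3-j factors differ between A and B.
A: triangle coeff Δ(2,5,7) = 1/15015; Σ_t [0,0]: t=0:+1/8709120 = 1/8709120; (3j)²=1/21 [(2 5 7; -2 -4 6)], sign=-1
B: triangle coeff Δ(2,5,7) = 1/15015; Σ_t [0,0]: t=0:+1/483840 = 1/483840; (3j)²=3/91 [(2 5 7; -1 -3 4)], sign=-1
I_A²/I_B² = (1/21)/(3/91) = 13/9

13/9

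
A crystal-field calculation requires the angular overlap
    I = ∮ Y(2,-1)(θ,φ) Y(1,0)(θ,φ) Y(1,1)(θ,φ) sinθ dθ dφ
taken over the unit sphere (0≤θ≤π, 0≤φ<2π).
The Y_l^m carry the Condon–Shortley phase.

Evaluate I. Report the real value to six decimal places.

Checks pass: Σm=0; 4 even; l₃=1∈[1,3].
(2·2+1)(2·1+1)(2·1+1) = 45
Δ: 2! 2! 0! / 5! → 1/30
sum: t=1:−1/1 = -1/1
3j²(2 1 1; 0 0 0) = Δ·Π!·Σ² = 2/15  (sign +1)
sum: t=1:−1/2 = -1/2
3j²(2 1 1; -1 0 1) = Δ·Π!·Σ² = 1/10  (sign -1)
combine: 4πI² = 45·2/15·1/10 = 3/5
take √, sign -1: I = -0.21850969

-0.218510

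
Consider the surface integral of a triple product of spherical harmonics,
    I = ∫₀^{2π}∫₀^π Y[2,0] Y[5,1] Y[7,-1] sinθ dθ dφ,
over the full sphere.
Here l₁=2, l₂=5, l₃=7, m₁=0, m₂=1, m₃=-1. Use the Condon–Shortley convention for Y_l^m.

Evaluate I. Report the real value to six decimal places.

Rules hold: Σm=0, L=14 even, 3≤7≤7.
N = 5·11·15 = 825
Δ = 0!·4!·10!/15! = 1/15015
Racah Σ t=0..0: t=0:+1/57600 = 1/57600
⇒ 3j(2 5 7; 0 0 0)² = 21/715, sgn -1
Racah Σ t=0..0: t=0:+1/69120 = 1/69120
⇒ 3j(2 5 7; 0 1 -1)² = 4/143, sgn +1
4πI² = N·(3j₀)²·(3jₘ)² = 1260/1859
I = -1·√(0.677784/4π) = -0.23224194

-0.232242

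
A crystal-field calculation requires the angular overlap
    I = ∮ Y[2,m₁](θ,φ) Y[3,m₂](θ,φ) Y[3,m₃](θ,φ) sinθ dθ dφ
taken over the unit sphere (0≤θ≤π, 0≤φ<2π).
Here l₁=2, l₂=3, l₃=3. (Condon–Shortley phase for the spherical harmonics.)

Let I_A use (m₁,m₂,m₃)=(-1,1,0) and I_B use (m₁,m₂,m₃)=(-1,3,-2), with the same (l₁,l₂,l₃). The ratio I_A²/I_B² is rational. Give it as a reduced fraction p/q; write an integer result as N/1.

2/25

Same 2,3,3: normalisation and zero-m 3j drop out of the ratio.
A: Δ: 2! 2! 4! / 9! → 1/3780; sum: t=1:−1/12 t=2:+1/8 = 1/24; 3j²(2 3 3; -1 1 0) = Δ·Π!·Σ² = 1/210  (sign -1)
B: Δ: 2! 2! 4! / 9! → 1/3780; sum: t=2:+1/48 = 1/48; 3j²(2 3 3; -1 3 -2) = Δ·Π!·Σ² = 5/84  (sign -1)
I_A²/I_B² = (1/210)/(5/84) = 2/25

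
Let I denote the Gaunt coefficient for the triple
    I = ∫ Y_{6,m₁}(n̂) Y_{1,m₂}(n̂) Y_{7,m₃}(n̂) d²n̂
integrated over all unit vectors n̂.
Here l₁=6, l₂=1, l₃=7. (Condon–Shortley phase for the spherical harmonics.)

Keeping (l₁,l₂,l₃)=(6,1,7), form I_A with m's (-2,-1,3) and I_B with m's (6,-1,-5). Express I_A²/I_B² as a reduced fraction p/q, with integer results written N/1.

Shared (l₁,l₂,l₃)=(6,1,7): N and (l;000)² cancel in I_A²/I_B².
A: Δ = 0!·12!·2!/15! = 1/1365; Racah Σ t=0..0: t=0:+1/1935360 = 1/1935360; ⇒ 3j(6 1 7; -2 -1 3)² = 3/91, sgn +1
B: Δ = 0!·12!·2!/15! = 1/1365; Racah Σ t=0..0: t=0:+1/958003200 = 1/958003200; ⇒ 3j(6 1 7; 6 -1 -5)² = 1/1365, sgn +1
I_A²/I_B² = (3/91)/(1/1365) = 45/1

45/1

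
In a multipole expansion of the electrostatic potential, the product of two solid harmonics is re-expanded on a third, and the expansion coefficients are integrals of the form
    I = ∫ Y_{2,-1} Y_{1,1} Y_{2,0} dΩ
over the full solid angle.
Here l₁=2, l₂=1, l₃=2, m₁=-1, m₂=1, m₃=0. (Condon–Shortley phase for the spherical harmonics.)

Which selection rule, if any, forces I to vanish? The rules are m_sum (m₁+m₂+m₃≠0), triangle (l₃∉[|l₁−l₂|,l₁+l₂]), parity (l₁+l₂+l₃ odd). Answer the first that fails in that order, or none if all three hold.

parity

azimuthal sum: -1 + 1 + 0 = 0  ✓
1 ≤ 2 ≤ 3 (triangle on l)  ✓
L = 2 + 1 + 2 = 5 (odd)  ✗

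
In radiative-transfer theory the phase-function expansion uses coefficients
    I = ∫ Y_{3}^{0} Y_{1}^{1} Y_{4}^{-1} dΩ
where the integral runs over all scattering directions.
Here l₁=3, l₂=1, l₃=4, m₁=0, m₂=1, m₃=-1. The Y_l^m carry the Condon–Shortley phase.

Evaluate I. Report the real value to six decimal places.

-0.194664

Rules hold: Σm=0, L=8 even, 2≤4≤4.
N = 7·3·9 = 189
Δ = 0!·6!·2!/9! = 1/252
Racah Σ t=0..0: t=0:+1/36 = 1/36
⇒ 3j(3 1 4; 0 0 0)² = 4/63, sgn +1
Racah Σ t=0..0: t=0:+1/72 = 1/72
⇒ 3j(3 1 4; 0 1 -1)² = 5/126, sgn -1
4πI² = N·(3j₀)²·(3jₘ)² = 10/21
I = -1·√(0.47619/4π) = -0.19466390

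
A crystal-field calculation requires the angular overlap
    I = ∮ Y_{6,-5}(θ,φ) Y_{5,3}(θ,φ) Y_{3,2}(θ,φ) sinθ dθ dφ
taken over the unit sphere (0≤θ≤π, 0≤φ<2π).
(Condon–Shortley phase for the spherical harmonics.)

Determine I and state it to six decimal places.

m-sum 0 ✓  L=14 even ✓  1≤3≤11 ✓
Π(2lᵢ+1) = 13×11×7 = 1001
triangle coeff Δ(6,5,3) = 1/675675
Σ_t [3,5]: t=3:−1/8640 t=4:+1/2304 t=5:−1/8640 = 7/34560
(3j)²=7/429 [(6 5 3; 0 0 0)], sign=-1
Σ_t [7,8]: t=7:−1/120960 t=8:+1/483840 = -1/161280
(3j)²=2/91 [(6 5 3; -5 3 2)], sign=+1
⇒ 4πI² = 14/39
I = (-1)√(14/39/(4π)) = -0.16901560

-0.169016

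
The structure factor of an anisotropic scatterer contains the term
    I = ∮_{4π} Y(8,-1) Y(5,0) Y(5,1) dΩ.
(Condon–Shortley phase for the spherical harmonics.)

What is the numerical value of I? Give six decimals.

m-sum 0 ✓  L=18 even ✓  3≤5≤13 ✓
Π(2lᵢ+1) = 17×11×11 = 2057
triangle coeff Δ(8,5,5) = 1/37413090
Σ_t [3,5]: t=3:−1/1036800 t=4:+1/331776 t=5:−1/1036800 = 1/921600
(3j)²=490/46189 [(8 5 5; 0 0 0)], sign=-1
Σ_t [3,5]: t=3:−1/2073600 t=4:+1/414720 t=5:−1/829440 = 1/1382400
(3j)²=294/46189 [(8 5 5; -1 0 1)], sign=+1
⇒ 4πI² = 144060/1037153
I = (-1)√(144060/1037153/(4π)) = -0.10513453

-0.105135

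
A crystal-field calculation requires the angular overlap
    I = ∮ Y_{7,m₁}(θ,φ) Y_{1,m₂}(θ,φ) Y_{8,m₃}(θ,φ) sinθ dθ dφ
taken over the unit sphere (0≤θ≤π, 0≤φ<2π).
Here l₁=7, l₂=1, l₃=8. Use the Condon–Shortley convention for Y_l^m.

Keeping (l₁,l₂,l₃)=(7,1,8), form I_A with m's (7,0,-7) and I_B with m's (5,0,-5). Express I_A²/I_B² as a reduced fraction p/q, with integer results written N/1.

Shared (l₁,l₂,l₃)=(7,1,8): N and (l;000)² cancel in I_A²/I_B².
A: Δ = 0!·14!·2!/17! = 1/2040; Racah Σ t=0..0: t=0:+1/87178291200 = 1/87178291200; ⇒ 3j(7 1 8; 7 0 -7)² = 1/136, sgn -1
B: Δ = 0!·14!·2!/17! = 1/2040; Racah Σ t=0..0: t=0:+1/958003200 = 1/958003200; ⇒ 3j(7 1 8; 5 0 -5)² = 13/680, sgn -1
I_A²/I_B² = (1/136)/(13/680) = 5/13

5/13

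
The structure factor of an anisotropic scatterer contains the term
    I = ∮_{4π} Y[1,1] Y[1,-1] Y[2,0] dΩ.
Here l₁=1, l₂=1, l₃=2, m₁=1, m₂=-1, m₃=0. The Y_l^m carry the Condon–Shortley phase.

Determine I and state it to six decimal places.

0.126157

Checks pass: Σm=0; 4 even; l₃=2∈[0,2].
(2·1+1)(2·1+1)(2·2+1) = 45
Δ: 0! 2! 2! / 5! → 1/30
sum: t=0:+1/1 = 1/1
3j²(1 1 2; 0 0 0) = Δ·Π!·Σ² = 2/15  (sign +1)
sum: t=0:+1/4 = 1/4
3j²(1 1 2; 1 -1 0) = Δ·Π!·Σ² = 1/30  (sign +1)
combine: 4πI² = 45·2/15·1/30 = 1/5
take √, sign +1: I = 0.12615663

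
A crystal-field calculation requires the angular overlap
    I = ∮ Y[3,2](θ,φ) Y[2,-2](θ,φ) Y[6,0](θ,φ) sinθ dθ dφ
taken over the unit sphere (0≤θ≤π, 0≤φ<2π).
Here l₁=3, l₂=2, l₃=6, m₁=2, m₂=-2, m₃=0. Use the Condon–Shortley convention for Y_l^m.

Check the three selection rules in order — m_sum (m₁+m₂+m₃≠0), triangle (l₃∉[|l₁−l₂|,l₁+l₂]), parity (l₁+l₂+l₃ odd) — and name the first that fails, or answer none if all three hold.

m₁+m₂+m₃ = 2 − 2 + 0 = 0  ✓
triangle: |3−2|=1 ≤ l₃=6 ≤ 3+2=5  ✗
parity: l₁+l₂+l₃ = 11 is odd

triangle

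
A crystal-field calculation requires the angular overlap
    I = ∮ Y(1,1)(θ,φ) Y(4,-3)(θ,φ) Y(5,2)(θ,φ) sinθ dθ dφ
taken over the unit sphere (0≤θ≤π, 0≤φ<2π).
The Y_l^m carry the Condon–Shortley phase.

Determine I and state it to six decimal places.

Checks pass: Σm=0; 10 even; l₃=5∈[3,5].
(2·1+1)(2·4+1)(2·5+1) = 297
Δ: 0! 2! 8! / 11! → 1/495
sum: t=0:+1/576 = 1/576
3j²(1 4 5; 0 0 0) = Δ·Π!·Σ² = 5/99  (sign -1)
sum: t=0:+1/10080 = 1/10080
3j²(1 4 5; 1 -3 2) = Δ·Π!·Σ² = 1/165  (sign -1)
combine: 4πI² = 297·5/99·1/165 = 1/11
take √, sign +1: I = 0.08505478

0.085055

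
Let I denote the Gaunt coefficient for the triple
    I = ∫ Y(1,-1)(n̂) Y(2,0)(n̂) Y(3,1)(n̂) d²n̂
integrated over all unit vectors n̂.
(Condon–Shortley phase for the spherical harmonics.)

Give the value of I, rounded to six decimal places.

-0.202301

Rules hold: Σm=0, L=6 even, 1≤3≤3.
N = 3·5·7 = 105
Δ = 0!·2!·4!/7! = 1/105
Racah Σ t=0..0: t=0:+1/4 = 1/4
⇒ 3j(1 2 3; 0 0 0)² = 3/35, sgn -1
Racah Σ t=0..0: t=0:+1/8 = 1/8
⇒ 3j(1 2 3; -1 0 1)² = 2/35, sgn +1
4πI² = N·(3j₀)²·(3jₘ)² = 18/35
I = -1·√(0.514286/4π) = -0.20230066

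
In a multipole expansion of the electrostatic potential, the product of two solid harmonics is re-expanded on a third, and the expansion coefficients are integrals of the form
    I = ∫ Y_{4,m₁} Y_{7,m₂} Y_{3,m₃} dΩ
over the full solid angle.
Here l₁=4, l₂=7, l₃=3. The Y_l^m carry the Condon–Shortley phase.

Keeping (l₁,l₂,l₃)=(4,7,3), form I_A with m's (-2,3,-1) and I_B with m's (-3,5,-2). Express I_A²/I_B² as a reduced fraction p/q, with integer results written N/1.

l's match ⇒ only the (l;m) 3-j factors differ between A and B.
A: triangle coeff Δ(4,7,3) = 1/45045; Σ_t [6,6]: t=6:+1/69120 = 1/69120; (3j)²=4/143 [(4 7 3; -2 3 -1)], sign=+1
B: triangle coeff Δ(4,7,3) = 1/45045; Σ_t [7,7]: t=7:−1/604800 = -1/604800; (3j)²=16/455 [(4 7 3; -3 5 -2)], sign=+1
I_A²/I_B² = (4/143)/(16/455) = 35/44

35/44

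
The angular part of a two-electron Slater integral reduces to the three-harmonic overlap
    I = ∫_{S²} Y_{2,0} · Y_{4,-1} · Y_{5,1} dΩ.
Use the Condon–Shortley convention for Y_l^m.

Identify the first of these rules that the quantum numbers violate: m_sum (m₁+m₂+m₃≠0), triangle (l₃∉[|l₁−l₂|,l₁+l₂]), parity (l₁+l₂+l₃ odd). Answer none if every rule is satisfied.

Σmᵢ = 0  ✓
l₃∈[|l₁−l₂|,l₁+l₂]=[2,6], have l₃=5  ✓
Σlᵢ = 11 ⇒ odd  ✗

parity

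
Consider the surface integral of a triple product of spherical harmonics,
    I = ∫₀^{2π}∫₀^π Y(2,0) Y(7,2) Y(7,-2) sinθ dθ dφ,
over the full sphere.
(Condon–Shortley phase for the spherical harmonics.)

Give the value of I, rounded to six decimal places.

Checks pass: Σm=0; 16 even; l₃=7∈[5,9].
(2·2+1)(2·7+1)(2·7+1) = 1125
Δ: 2! 2! 12! / 17! → 1/185640
sum: t=0:+1/2419200 t=1:−1/518400 t=2:+1/2419200 = -1/907200
3j²(2 7 7; 0 0 0) = Δ·Π!·Σ² = 56/3315  (sign +1)
sum: t=0:+1/8709120 t=1:−1/967680 t=2:+1/2419200 = -11/21772800
3j²(2 7 7; 0 2 -2) = Δ·Π!·Σ² = 242/23205  (sign +1)
combine: 4πI² = 1125·56/3315·242/23205 = 9680/48841
take √, sign +1: I = 0.12558578

0.125586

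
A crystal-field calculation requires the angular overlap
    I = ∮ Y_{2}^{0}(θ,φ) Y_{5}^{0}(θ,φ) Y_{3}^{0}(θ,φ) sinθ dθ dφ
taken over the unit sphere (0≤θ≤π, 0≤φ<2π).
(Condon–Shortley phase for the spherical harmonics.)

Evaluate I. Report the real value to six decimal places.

Checks pass: Σm=0; 10 even; l₃=3∈[3,7].
(2·2+1)(2·5+1)(2·3+1) = 385
Δ: 4! 0! 6! / 11! → 1/2310
sum: t=2:+1/144 = 1/144
3j²(2 5 3; 0 0 0) = Δ·Π!·Σ² = 10/231  (sign -1)
(m-triple is (0,0,0) — same symbol as above.)
combine: 4πI² = 385·10/231·10/231 = 500/693
take √, sign +1: I = 0.23961470

0.239615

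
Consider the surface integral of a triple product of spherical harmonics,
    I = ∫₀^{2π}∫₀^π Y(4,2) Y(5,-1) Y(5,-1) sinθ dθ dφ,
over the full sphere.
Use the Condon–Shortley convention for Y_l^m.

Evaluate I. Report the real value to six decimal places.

0.137240

m-sum 0 ✓  L=14 even ✓  1≤5≤9 ✓
Π(2lᵢ+1) = 9×11×11 = 1089
triangle coeff Δ(4,5,5) = 1/3153150
Σ_t [0,4]: t=0:+1/69120 t=1:−1/1728 t=2:+1/576 t=3:−1/1728 t=4:+1/69120 = 7/11520
(3j)²=2/143 [(4 5 5; 0 0 0)], sign=-1
Σ_t [0,2]: t=0:+1/4608 t=1:−1/1296 t=2:+1/4608 = -7/20736
(3j)²=20/1287 [(4 5 5; 2 -1 -1)], sign=-1
⇒ 4πI² = 40/169
I = (+1)√(40/169/(4π)) = 0.13724032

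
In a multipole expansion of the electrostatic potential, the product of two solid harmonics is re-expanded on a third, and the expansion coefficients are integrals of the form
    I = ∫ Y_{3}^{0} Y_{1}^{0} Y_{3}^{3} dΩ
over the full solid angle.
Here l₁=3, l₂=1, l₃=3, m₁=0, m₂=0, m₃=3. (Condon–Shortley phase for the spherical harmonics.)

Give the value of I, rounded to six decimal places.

0 + 0 + 3 = 3 ≠ 0: azimuthal integral kills it; I = 0

0.000000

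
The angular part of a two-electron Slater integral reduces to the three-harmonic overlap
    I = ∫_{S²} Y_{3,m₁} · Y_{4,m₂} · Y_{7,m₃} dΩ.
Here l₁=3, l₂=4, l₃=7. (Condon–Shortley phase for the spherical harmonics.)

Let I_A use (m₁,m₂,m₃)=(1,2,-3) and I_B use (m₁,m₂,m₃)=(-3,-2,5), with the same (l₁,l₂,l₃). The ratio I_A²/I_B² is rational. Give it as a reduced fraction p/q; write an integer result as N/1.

15/11

Shared (l₁,l₂,l₃)=(3,4,7): N and (l;000)² cancel in I_A²/I_B².
A: Δ = 0!·6!·8!/15! = 1/45045; Racah Σ t=0..0: t=0:+1/69120 = 1/69120; ⇒ 3j(3 4 7; 1 2 -3)² = 4/143, sgn +1
B: Δ = 0!·6!·8!/15! = 1/45045; Racah Σ t=0..0: t=0:+1/1036800 = 1/1036800; ⇒ 3j(3 4 7; -3 -2 5)² = 4/195, sgn +1
I_A²/I_B² = (4/143)/(4/195) = 15/11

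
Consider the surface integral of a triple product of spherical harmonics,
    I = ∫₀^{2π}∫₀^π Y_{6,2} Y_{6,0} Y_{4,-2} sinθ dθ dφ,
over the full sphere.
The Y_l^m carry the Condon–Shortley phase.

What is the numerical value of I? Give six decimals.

-0.107540

m-sum 0 ✓  L=16 even ✓  0≤4≤12 ✓
Π(2lᵢ+1) = 13×13×9 = 1521
triangle coeff Δ(6,6,4) = 1/15315300
Σ_t [2,6]: t=2:+1/829440 t=3:−1/25920 t=4:+1/9216 t=5:−1/25920 t=6:+1/829440 = 7/207360
(3j)²=28/2431 [(6 6 4; 0 0 0)], sign=+1
Σ_t [2,4]: t=2:+1/138240 t=3:−1/25920 t=4:+1/55296 = -11/829440
(3j)²=11/1326 [(6 6 4; 2 0 -2)], sign=-1
⇒ 4πI² = 42/289
I = (-1)√(42/289/(4π)) = -0.10754019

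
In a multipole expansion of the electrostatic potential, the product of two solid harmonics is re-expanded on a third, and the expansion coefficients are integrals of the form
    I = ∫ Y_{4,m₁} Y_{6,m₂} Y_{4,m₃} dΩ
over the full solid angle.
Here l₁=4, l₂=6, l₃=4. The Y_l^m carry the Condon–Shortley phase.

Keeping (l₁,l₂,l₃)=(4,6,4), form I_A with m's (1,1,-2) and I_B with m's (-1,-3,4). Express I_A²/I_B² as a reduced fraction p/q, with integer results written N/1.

63/160

Shared (l₁,l₂,l₃)=(4,6,4): N and (l;000)² cancel in I_A²/I_B².
A: Δ = 6!·2!·6!/15! = 1/1261260; Racah Σ t=1..3: t=1:−1/172800 t=2:+1/5760 t=3:−1/3456 = -7/57600; ⇒ 3j(4 6 4; 1 1 -2)² = 21/2860, sgn -1
B: Δ = 6!·2!·6!/15! = 1/1261260; Racah Σ t=3..3: t=3:−1/51840 = -1/51840; ⇒ 3j(4 6 4; -1 -3 4)² = 8/429, sgn -1
I_A²/I_B² = (21/2860)/(8/429) = 63/160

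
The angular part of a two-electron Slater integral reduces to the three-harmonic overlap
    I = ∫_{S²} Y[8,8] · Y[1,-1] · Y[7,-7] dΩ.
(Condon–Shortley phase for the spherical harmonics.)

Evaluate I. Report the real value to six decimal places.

0.335179

Rules hold: Σm=0, L=16 even, 7≤7≤9.
N = 17·3·15 = 765
Δ = 2!·14!·0!/17! = 1/2040
Racah Σ t=1..1: t=1:−1/25401600 = -1/25401600
⇒ 3j(8 1 7; 0 0 0)² = 8/255, sgn +1
Racah Σ t=0..0: t=0:+1/174356582400 = 1/174356582400
⇒ 3j(8 1 7; 8 -1 -7)² = 1/17, sgn +1
4πI² = N·(3j₀)²·(3jₘ)² = 24/17
I = +1·√(1.41176/4π) = 0.33517856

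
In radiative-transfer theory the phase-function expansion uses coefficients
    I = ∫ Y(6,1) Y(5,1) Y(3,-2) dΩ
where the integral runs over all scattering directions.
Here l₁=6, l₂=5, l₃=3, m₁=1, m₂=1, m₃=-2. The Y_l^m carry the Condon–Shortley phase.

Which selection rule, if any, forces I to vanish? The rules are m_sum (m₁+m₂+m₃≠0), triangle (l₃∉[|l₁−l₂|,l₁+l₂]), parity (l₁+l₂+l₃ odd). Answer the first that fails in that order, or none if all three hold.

m₁+m₂+m₃ = 1 + 1 − 2 = 0  ✓
triangle: |6−5|=1 ≤ l₃=3 ≤ 6+5=11  ✓
parity: l₁+l₂+l₃ = 14 is even  ✓

none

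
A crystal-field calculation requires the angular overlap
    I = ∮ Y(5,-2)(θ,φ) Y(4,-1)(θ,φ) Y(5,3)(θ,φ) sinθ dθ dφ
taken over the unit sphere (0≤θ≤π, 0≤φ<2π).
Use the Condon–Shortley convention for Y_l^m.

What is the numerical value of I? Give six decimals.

Checks pass: Σm=0; 14 even; l₃=5∈[1,9].
(2·5+1)(2·4+1)(2·5+1) = 1089
Δ: 4! 6! 4! / 15! → 1/3153150
sum: t=0:+1/69120 t=1:−1/1728 t=2:+1/576 t=3:−1/1728 t=4:+1/69120 = 7/11520
3j²(5 4 5; 0 0 0) = Δ·Π!·Σ² = 2/143  (sign -1)
sum: t=1:−1/17280 t=2:+1/2880 t=3:−1/6912 = 1/6912
3j²(5 4 5; -2 -1 3) = Δ·Π!·Σ² = 5/429  (sign +1)
combine: 4πI² = 1089·2/143·5/429 = 30/169
take √, sign -1: I = -0.11885360

-0.118854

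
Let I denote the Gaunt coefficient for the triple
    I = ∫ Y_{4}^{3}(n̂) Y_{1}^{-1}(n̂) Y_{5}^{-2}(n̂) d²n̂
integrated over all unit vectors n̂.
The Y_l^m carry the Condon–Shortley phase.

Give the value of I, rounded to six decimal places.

0.085055

Checks pass: Σm=0; 10 even; l₃=5∈[3,5].
(2·4+1)(2·1+1)(2·5+1) = 297
Δ: 0! 8! 2! / 11! → 1/495
sum: t=0:+1/576 = 1/576
3j²(4 1 5; 0 0 0) = Δ·Π!·Σ² = 5/99  (sign -1)
sum: t=0:+1/10080 = 1/10080
3j²(4 1 5; 3 -1 -2) = Δ·Π!·Σ² = 1/165  (sign -1)
combine: 4πI² = 297·5/99·1/165 = 1/11
take √, sign +1: I = 0.08505478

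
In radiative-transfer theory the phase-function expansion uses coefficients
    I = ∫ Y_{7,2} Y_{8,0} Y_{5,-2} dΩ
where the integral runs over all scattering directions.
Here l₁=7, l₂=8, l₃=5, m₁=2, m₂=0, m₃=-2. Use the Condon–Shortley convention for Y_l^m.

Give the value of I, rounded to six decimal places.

Checks pass: Σm=0; 20 even; l₃=5∈[1,15].
(2·7+1)(2·8+1)(2·5+1) = 2805
Δ: 10! 4! 6! / 21! → 1/814773960
sum: t=3:−1/87091200 t=4:+1/4976640 t=5:−1/2073600 t=6:+1/4976640 t=7:−1/87091200 = -1/9676800
3j²(7 8 5; 0 0 0) = Δ·Π!·Σ² = 360/46189  (sign +1)
sum: t=2:+1/348364800 t=3:−1/14515200 t=4:+1/4976640 t=5:−1/12441600 = 19/348364800
3j²(7 8 5; 2 0 -2) = Δ·Π!·Σ² = 19/2431  (sign -1)
combine: 4πI² = 2805·360/46189·19/2431 = 5400/31603
take √, sign -1: I = -0.11660785

-0.116608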